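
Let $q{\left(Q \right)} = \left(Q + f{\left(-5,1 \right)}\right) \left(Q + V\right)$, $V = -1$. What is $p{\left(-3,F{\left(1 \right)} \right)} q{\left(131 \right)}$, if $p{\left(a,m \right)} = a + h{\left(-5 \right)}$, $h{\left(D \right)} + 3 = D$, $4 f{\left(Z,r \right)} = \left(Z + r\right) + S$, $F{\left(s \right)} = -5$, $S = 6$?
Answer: $-188045$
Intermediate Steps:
$f{\left(Z,r \right)} = \frac{3}{2} + \frac{Z}{4} + \frac{r}{4}$ ($f{\left(Z,r \right)} = \frac{\left(Z + r\right) + 6}{4} = \frac{6 + Z + r}{4} = \frac{3}{2} + \frac{Z}{4} + \frac{r}{4}$)
$h{\left(D \right)} = -3 + D$
$p{\left(a,m \right)} = -8 + a$ ($p{\left(a,m \right)} = a - 8 = -8 + a$)
$q{\left(Q \right)} = \left(\frac{1}{2} + Q\right) \left(-1 + Q\right)$ ($q{\left(Q \right)} = \left(Q + \left(\frac{3}{2} + \frac{1}{4} \left(-5\right) + \frac{1}{4} \cdot 1\right)\right) \left(Q - 1\right) = \left(Q + \left(\frac{3}{2} - \frac{5}{4} + \frac{1}{4}\right)\right) \left(-1 + Q\right) = \left(Q + \frac{1}{2}\right) \left(-1 + Q\right) = \left(\frac{1}{2} + Q\right) \left(-1 + Q\right)$)
$p{\left(-3,F{\left(1 \right)} \right)} q{\left(131 \right)} = \left(-8 - 3\right) \left(- \frac{1}{2} + 131^{2} - \frac{131}{2}\right) = - 11 \left(- \frac{1}{2} + 17161 - \frac{131}{2}\right) = \left(-11\right) 17095 = -188045$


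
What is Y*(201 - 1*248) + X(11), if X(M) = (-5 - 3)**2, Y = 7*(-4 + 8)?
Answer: -1252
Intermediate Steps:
Y = 28 (Y = 7*4 = 28)
X(M) = 64 (X(M) = (-8)**2 = 64)
Y*(201 - 1*248) + X(11) = 28*(201 - 1*248) + 64 = 28*(201 - 248) + 64 = 28*(-47) + 64 = -1316 + 64 = -1252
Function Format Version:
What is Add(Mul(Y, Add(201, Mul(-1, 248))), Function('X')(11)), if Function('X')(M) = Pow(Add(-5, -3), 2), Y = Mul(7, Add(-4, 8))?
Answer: -1252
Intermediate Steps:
Y = 28 (Y = Mul(7, 4) = 28)
Function('X')(M) = 64 (Function('X')(M) = Pow(-8, 2) = 64)
Add(Mul(Y, Add(201, Mul(-1, 248))), Function('X')(11)) = Add(Mul(28, Add(201, Mul(-1, 248))), 64) = Add(Mul(28, Add(201, -248)), 64) = Add(Mul(28, -47), 64) = Add(-1316, 64) = -1252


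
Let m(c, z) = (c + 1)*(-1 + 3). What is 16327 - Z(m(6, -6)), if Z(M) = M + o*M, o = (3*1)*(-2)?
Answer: 16397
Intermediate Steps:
o = -6 (o = 3*(-2) = -6)
m(c, z) = 2 + 2*c (m(c, z) = (1 + c)*2 = 2 + 2*c)
Z(M) = -5*M (Z(M) = M - 6*M = -5*M)
16327 - Z(m(6, -6)) = 16327 - (-5)*(2 + 2*6) = 16327 - (-5)*(2 + 12) = 16327 - (-5)*14 = 16327 - 1*(-70) = 16327 + 70 = 16397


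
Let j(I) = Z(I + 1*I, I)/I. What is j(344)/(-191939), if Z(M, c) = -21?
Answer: 21/66027016 ≈ 3.1805e-7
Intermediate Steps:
j(I) = -21/I
j(344)/(-191939) = -21/344/(-191939) = -21*1/344*(-1/191939) = -21/344*(-1/191939) = 21/66027016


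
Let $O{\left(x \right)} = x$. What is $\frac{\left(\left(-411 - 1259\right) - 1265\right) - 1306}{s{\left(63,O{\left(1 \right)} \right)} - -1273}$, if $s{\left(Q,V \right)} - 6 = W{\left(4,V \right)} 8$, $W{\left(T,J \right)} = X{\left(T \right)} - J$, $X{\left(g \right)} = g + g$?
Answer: $- \frac{4241}{1335} \approx -3.1768$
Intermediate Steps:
$X{\left(g \right)} = 2 g$
$W{\left(T,J \right)} = - J + 2 T$ ($W{\left(T,J \right)} = 2 T - J = - J + 2 T$)
$s{\left(Q,V \right)} = 70 - 8 V$ ($s{\left(Q,V \right)} = 6 + \left(- V + 2 \cdot 4\right) 8 = 6 + \left(- V + 8\right) 8 = 6 + \left(8 - V\right) 8 = 6 - \left(-64 + 8 V\right) = 70 - 8 V$)
$\frac{\left(\left(-411 - 1259\right) - 1265\right) - 1306}{s{\left(63,O{\left(1 \right)} \right)} - -1273} = \frac{\left(\left(-411 - 1259\right) - 1265\right) - 1306}{\left(70 - 8\right) - -1273} = \frac{\left(\left(-411 - 1259\right) - 1265\right) - 1306}{\left(70 - 8\right) + \left(-1127 + 2400\right)} = \frac{\left(-1670 - 1265\right) - 1306}{62 + 1273} = \frac{-2935 - 1306}{1335} = \left(-4241\right) \frac{1}{1335} = - \frac{4241}{1335}$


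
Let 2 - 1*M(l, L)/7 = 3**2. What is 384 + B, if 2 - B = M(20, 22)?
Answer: 435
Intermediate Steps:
M(l, L) = -49 (M(l, L) = 14 - 7*3**2 = 14 - 7*9 = 14 - 63 = -49)
B = 51 (B = 2 - 1*(-49) = 2 + 49 = 51)
384 + B = 384 + 51 = 435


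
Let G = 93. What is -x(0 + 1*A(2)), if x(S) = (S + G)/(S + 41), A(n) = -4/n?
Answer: -7/3 ≈ -2.3333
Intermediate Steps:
x(S) = (93 + S)/(41 + S) (x(S) = (S + 93)/(S + 41) = (93 + S)/(41 + S))
-x(0 + 1*A(2)) = -(93 + (0 + 1*(-4/2)))/(41 + (0 + 1*(-4/2))) = -(93 + (0 + 1*(-4*½)))/(41 + (0 + 1*(-4*½))) = -(93 + (0 + 1*(-2)))/(41 + (0 + 1*(-2))) = -(93 + (0 - 2))/(41 + (0 - 2)) = -(93 - 2)/(41 - 2) = -91/39 = -1*7/3 = -7/3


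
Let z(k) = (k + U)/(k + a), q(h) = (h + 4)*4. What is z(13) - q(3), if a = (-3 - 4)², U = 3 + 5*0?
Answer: -860/31 ≈ -27.742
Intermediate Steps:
U = 3 (U = 3 + 0 = 3)
q(h) = 16 + 4*h (q(h) = (4 + h)*4 = 16 + 4*h)
a = 49 (a = (-7)² = 49)
z(k) = (3 + k)/(49 + k) (z(k) = (k + 3)/(k + 49) = (3 + k)/(49 + k))
z(13) - q(3) = (3 + 13)/(49 + 13) - (16 + 4*3) = 16/62 - (16 + 12) = (1/62)*16 - 1*28 = 8/31 - 28 = -860/31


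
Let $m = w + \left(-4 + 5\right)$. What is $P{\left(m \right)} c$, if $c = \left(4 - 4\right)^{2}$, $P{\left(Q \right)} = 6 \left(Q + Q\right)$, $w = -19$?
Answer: $0$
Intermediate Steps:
$m = -18$ ($m = -19 + \left(-4 + 5\right) = -19 + 1 = -18$)
$P{\left(Q \right)} = 12 Q$ ($P{\left(Q \right)} = 6 \cdot 2 Q = 12 Q$)
$c = 0$ ($c = \left(4 - 4\right)^{2} = 0^{2} = 0$)
$P{\left(m \right)} c = 12 \left(-18\right) 0 = \left(-216\right) 0 = 0$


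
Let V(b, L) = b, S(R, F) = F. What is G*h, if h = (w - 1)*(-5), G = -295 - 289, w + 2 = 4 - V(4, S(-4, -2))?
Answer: -8760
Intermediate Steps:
w = -2 (w = -2 + (4 - 1*4) = -2 + (4 - 4) = -2 + 0 = -2)
G = -584
h = 15 (h = (-2 - 1)*(-5) = -3*(-5) = 15)
G*h = -584*15 = -8760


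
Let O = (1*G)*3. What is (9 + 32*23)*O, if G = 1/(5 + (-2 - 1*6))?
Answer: -745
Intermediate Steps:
G = -⅓ (G = 1/(5 + (-2 - 6)) = 1/(5 - 8) = 1/(-3) = -⅓ ≈ -0.33333)
O = -1 (O = (1*(-⅓))*3 = -⅓*3 = -1)
(9 + 32*23)*O = (9 + 32*23)*(-1) = (9 + 736)*(-1) = 745*(-1) = -745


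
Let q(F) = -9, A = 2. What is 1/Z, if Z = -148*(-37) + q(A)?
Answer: 1/5467 ≈ 0.00018292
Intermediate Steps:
Z = 5467 (Z = -148*(-37) - 9 = 5476 - 9 = 5467)
1/Z = 1/5467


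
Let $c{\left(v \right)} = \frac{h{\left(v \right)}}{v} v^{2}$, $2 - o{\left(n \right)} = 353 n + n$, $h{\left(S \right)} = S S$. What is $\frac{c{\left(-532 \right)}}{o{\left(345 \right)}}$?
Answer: $\frac{9410548}{7633} \approx 1232.9$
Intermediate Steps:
$h{\left(S \right)} = S^{2}$
$o{\left(n \right)} = 2 - 354 n$ ($o{\left(n \right)} = 2 - \left(353 n + n\right) = 2 - 354 n$)
$c{\left(v \right)} = v^{3}$ ($c{\left(v \right)} = \frac{v^{2}}{v} v^{2} = v v^{2} = v^{3}$)
$\frac{c{\left(-532 \right)}}{o{\left(345 \right)}} = \frac{\left(-532\right)^{3}}{2 - 122130} = - \frac{150568768}{2 - 122130} = - \frac{150568768}{-122128} = \left(-150568768\right) \left(- \frac{1}{122128}\right) = \frac{9410548}{7633}$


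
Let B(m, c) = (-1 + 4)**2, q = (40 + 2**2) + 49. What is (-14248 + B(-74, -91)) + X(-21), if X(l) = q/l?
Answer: -99704/7 ≈ -14243.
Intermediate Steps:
q = 93 (q = (40 + 4) + 49 = 44 + 49 = 93)
B(m, c) = 9 (B(m, c) = 3**2 = 9)
X(l) = 93/l
(-14248 + B(-74, -91)) + X(-21) = (-14248 + 9) + 93/(-21) = -14239 + 93*(-1/21) = -14239 - 31/7 = -99704/7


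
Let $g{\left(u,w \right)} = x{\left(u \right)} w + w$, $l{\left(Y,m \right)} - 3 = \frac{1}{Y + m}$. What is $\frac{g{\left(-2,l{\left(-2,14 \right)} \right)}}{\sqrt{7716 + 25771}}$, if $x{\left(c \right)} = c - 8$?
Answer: $- \frac{111 \sqrt{33487}}{133948} \approx -0.15164$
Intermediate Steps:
$l{\left(Y,m \right)} = 3 + \frac{1}{Y + m}$
$x{\left(c \right)} = -8 + c$ ($x{\left(c \right)} = c - 8 = -8 + c$)
$g{\left(u,w \right)} = w + w \left(-8 + u\right)$ ($g{\left(u,w \right)} = \left(-8 + u\right) w + w = w \left(-8 + u\right) + w = w + w \left(-8 + u\right)$)
$\frac{g{\left(-2,l{\left(-2,14 \right)} \right)}}{\sqrt{7716 + 25771}} = \frac{\frac{1 + 3 \left(-2\right) + 3 \cdot 14}{-2 + 14} \left(-7 - 2\right)}{\sqrt{7716 + 25771}} = \frac{\frac{1 - 6 + 42}{12} \left(-9\right)}{\sqrt{33487}} = \frac{1}{12} \cdot 37 \left(-9\right) \frac{\sqrt{33487}}{33487} = \frac{37}{12} \left(-9\right) \frac{\sqrt{33487}}{33487} = - \frac{111 \frac{\sqrt{33487}}{33487}}{4} = - \frac{111 \sqrt{33487}}{133948}$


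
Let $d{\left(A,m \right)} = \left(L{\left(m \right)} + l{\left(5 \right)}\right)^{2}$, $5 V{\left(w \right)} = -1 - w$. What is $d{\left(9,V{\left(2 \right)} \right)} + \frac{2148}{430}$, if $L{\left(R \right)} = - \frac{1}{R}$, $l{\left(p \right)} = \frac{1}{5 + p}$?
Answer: $\frac{314107}{38700} \approx 8.1165$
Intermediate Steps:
$V{\left(w \right)} = - \frac{1}{5} - \frac{w}{5}$ ($V{\left(w \right)} = \frac{-1 - w}{5} = - \frac{1}{5} - \frac{w}{5}$)
$d{\left(A,m \right)} = \left(\frac{1}{10} - \frac{1}{m}\right)^{2}$ ($d{\left(A,m \right)} = \left(- \frac{1}{m} + \frac{1}{5 + 5}\right)^{2} = \left(- \frac{1}{m} + \frac{1}{10}\right)^{2} = \left(\frac{1}{10} - \frac{1}{m}\right)^{2}$)
$d{\left(9,V{\left(2 \right)} \right)} + \frac{2148}{430} = \frac{\left(-10 - \frac{3}{5}\right)^{2}}{100 \left(- \frac{1}{5} - \frac{2}{5}\right)^{2}} + \frac{2148}{430} = \frac{\left(-10 - \frac{3}{5}\right)^{2}}{100 \left(- \frac{1}{5} - \frac{2}{5}\right)^{2}} + 2148 \cdot \frac{1}{430} = \frac{\left(-10 - \frac{3}{5}\right)^{2}}{100 \cdot \frac{9}{25}} + \frac{1074}{215} = \frac{1}{100} \cdot \frac{25}{9} \left(- \frac{53}{5}\right)^{2} + \frac{1074}{215} = \frac{1}{100} \cdot \frac{25}{9} \cdot \frac{2809}{25} + \frac{1074}{215} = \frac{2809}{900} + \frac{1074}{215} = \frac{314107}{38700}$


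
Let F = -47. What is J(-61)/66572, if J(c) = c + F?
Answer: -27/16643 ≈ -0.0016223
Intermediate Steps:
J(c) = -47 + c (J(c) = c - 47 = -47 + c)
J(-61)/66572 = (-47 - 61)/66572 = -108*1/66572 = -27/16643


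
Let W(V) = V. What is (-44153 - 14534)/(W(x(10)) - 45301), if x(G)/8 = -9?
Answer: 58687/45373 ≈ 1.2934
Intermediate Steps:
x(G) = -72 (x(G) = 8*(-9) = -72)
(-44153 - 14534)/(W(x(10)) - 45301) = (-44153 - 14534)/(-72 - 45301) = -58687/(-45373) = -58687*(-1/45373) = 58687/45373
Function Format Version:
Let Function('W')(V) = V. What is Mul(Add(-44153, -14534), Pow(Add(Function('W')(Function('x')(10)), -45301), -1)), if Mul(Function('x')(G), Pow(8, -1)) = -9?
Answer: Rational(58687, 45373) ≈ 1.2934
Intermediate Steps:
Function('x')(G) = -72 (Function('x')(G) = Mul(8, -9) = -72)
Mul(Add(-44153, -14534), Pow(Add(Function('W')(Function('x')(10)), -45301), -1)) = Mul(Add(-44153, -14534), Pow(Add(-72, -45301), -1)) = Mul(-58687, Pow(-45373, -1)) = Mul(-58687, Rational(-1, 45373)) = Rational(58687, 45373)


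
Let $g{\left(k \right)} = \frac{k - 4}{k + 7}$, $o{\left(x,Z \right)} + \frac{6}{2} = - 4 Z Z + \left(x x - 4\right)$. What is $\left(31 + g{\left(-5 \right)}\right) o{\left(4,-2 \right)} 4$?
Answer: $-742$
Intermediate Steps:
$o{\left(x,Z \right)} = -7 + x^{2} - 4 Z^{2}$ ($o{\left(x,Z \right)} = -3 + \left(- 4 Z Z + \left(x x - 4\right)\right) = -3 - \left(4 - x^{2} + 4 Z^{2}\right) = -7 + x^{2} - 4 Z^{2}$)
$g{\left(k \right)} = \frac{-4 + k}{7 + k}$
$\left(31 + g{\left(-5 \right)}\right) o{\left(4,-2 \right)} 4 = \left(31 + \frac{-4 - 5}{7 - 5}\right) \left(-7 + 4^{2} - 4 \left(-2\right)^{2}\right) 4 = \left(31 + \frac{1}{2} \left(-9\right)\right) \left(-7 + 16 - 16\right) 4 = \left(31 - \frac{9}{2}\right) \left(\left(-7\right) 4\right) = \frac{53}{2} \left(-28\right) = -742$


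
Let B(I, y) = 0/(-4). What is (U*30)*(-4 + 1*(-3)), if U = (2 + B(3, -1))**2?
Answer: -840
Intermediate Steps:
B(I, y) = 0 (B(I, y) = 0*(-1/4) = 0)
U = 4 (U = (2 + 0)**2 = 2**2 = 4)
(U*30)*(-4 + 1*(-3)) = (4*30)*(-4 + 1*(-3)) = 120*(-4 - 3) = 120*(-7) = -840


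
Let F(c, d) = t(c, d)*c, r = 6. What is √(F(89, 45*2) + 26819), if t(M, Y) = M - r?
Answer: √34206 ≈ 184.95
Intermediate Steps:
t(M, Y) = -6 + M (t(M, Y) = M - 1*6 = M - 6 = -6 + M)
F(c, d) = c*(-6 + c) (F(c, d) = (-6 + c)*c = c*(-6 + c))
√(F(89, 45*2) + 26819) = √(89*(-6 + 89) + 26819) = √(89*83 + 26819) = √(7387 + 26819) = √34206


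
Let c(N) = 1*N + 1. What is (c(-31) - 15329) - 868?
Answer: -16227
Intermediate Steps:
c(N) = 1 + N (c(N) = N + 1 = 1 + N)
(c(-31) - 15329) - 868 = ((1 - 31) - 15329) - 868 = (-30 - 15329) - 868 = -15359 - 868 = -16227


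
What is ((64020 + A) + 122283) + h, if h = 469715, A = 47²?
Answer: 658227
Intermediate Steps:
A = 2209
((64020 + A) + 122283) + h = ((64020 + 2209) + 122283) + 469715 = (66229 + 122283) + 469715 = 188512 + 469715 = 658227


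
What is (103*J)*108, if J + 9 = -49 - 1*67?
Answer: -1390500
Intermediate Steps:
J = -125 (J = -9 + (-49 - 1*67) = -9 + (-49 - 67) = -9 - 116 = -125)
(103*J)*108 = (103*(-125))*108 = -12875*108 = -1390500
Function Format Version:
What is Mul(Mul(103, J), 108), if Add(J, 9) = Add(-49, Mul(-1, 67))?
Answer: -1390500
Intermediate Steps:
J = -125 (J = Add(-9, Add(-49, Mul(-1, 67))) = Add(-9, Add(-49, -67)) = Add(-9, -116) = -125)
Mul(Mul(103, J), 108) = Mul(Mul(103, -125), 108) = Mul(-12875, 108) = -1390500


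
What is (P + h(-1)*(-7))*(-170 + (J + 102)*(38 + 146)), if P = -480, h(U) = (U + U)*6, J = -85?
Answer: -1171368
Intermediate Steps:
h(U) = 12*U (h(U) = (2*U)*6 = 12*U)
(P + h(-1)*(-7))*(-170 + (J + 102)*(38 + 146)) = (-480 + (12*(-1))*(-7))*(-170 + (-85 + 102)*(38 + 146)) = (-480 - 12*(-7))*(-170 + 17*184) = (-480 + 84)*(-170 + 3128) = -396*2958 = -1171368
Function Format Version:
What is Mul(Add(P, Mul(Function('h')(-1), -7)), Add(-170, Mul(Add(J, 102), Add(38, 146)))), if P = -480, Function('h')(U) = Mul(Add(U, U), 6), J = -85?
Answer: -1171368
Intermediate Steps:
Function('h')(U) = Mul(12, U) (Function('h')(U) = Mul(Mul(2, U), 6) = Mul(12, U))
Mul(Add(P, Mul(Function('h')(-1), -7)), Add(-170, Mul(Add(J, 102), Add(38, 146)))) = Mul(Add(-480, Mul(Mul(12, -1), -7)), Add(-170, Mul(Add(-85, 102), Add(38, 146)))) = Mul(Add(-480, Mul(-12, -7)), Add(-170, Mul(17, 184))) = Mul(Add(-480, 84), Add(-170, 3128)) = Mul(-396, 2958) = -1171368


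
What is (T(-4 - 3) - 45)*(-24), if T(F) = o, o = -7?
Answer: 1248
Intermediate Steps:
T(F) = -7
(T(-4 - 3) - 45)*(-24) = (-7 - 45)*(-24) = -52*(-24) = 1248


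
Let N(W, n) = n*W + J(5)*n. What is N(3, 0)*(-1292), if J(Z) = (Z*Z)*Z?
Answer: 0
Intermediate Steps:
J(Z) = Z³ (J(Z) = Z²*Z = Z³)
N(W, n) = 125*n + W*n (N(W, n) = n*W + 5³*n = W*n + 125*n = 125*n + W*n)
N(3, 0)*(-1292) = (0*(125 + 3))*(-1292) = (0*128)*(-1292) = 0*(-1292) = 0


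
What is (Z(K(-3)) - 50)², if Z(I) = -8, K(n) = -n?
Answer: 3364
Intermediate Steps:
(Z(K(-3)) - 50)² = (-8 - 50)² = (-58)² = 3364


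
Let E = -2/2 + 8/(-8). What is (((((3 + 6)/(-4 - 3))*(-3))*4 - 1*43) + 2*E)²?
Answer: 48841/49 ≈ 996.75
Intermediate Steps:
E = -2 (E = -2*½ + 8*(-⅛) = -1 - 1 = -2)
(((((3 + 6)/(-4 - 3))*(-3))*4 - 1*43) + 2*E)² = (((((3 + 6)/(-4 - 3))*(-3))*4 - 1*43) + 2*(-2))² = ((((9/(-7))*(-3))*4 - 43) - 4)² = ((((9*(-⅐))*(-3))*4 - 43) - 4)² = ((-9/7*(-3)*4 - 43) - 4)² = (((27/7)*4 - 43) - 4)² = ((108/7 - 43) - 4)² = (-193/7 - 4)² = (-221/7)² = 48841/49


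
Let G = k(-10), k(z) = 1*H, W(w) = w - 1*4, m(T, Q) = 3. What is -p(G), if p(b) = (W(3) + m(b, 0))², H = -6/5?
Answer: -4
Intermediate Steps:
H = -6/5 (H = -6*⅕ = -6/5 ≈ -1.2000)
W(w) = -4 + w (W(w) = w - 4 = -4 + w)
k(z) = -6/5 (k(z) = 1*(-6/5) = -6/5)
G = -6/5 ≈ -1.2000
p(b) = 4 (p(b) = ((-4 + 3) + 3)² = (-1 + 3)² = 2² = 4)
-p(G) = -1*4 = -4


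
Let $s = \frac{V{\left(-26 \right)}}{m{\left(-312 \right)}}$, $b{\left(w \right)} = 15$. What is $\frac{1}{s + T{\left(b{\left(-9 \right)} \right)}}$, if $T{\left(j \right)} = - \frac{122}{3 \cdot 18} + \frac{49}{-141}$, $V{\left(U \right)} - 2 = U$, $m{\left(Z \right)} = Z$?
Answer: $- \frac{16497}{41735} \approx -0.39528$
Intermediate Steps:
$V{\left(U \right)} = 2 + U$
$T{\left(j \right)} = - \frac{3308}{1269}$ ($T{\left(j \right)} = - \frac{122}{54} + 49 \left(- \frac{1}{141}\right) = \left(-122\right) \frac{1}{54} - \frac{49}{141} = - \frac{61}{27} - \frac{49}{141} = - \frac{3308}{1269}$)
$s = \frac{1}{13}$ ($s = \frac{2 - 26}{-312} = \left(-24\right) \left(- \frac{1}{312}\right) = \frac{1}{13} \approx 0.076923$)
$\frac{1}{s + T{\left(b{\left(-9 \right)} \right)}} = \frac{1}{\frac{1}{13} - \frac{3308}{1269}} = \frac{1}{- \frac{41735}{16497}} = - \frac{16497}{41735}$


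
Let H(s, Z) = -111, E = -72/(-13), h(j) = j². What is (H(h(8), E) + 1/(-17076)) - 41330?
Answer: -707646517/17076 ≈ -41441.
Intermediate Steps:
E = 72/13 (E = -72*(-1/13) = 72/13 ≈ 5.5385)
(H(h(8), E) + 1/(-17076)) - 41330 = (-111 + 1/(-17076)) - 41330 = (-111 - 1/17076) - 41330 = -1895437/17076 - 41330 = -707646517/17076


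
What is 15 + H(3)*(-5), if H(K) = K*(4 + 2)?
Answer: -75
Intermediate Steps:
H(K) = 6*K (H(K) = K*6 = 6*K)
15 + H(3)*(-5) = 15 + (6*3)*(-5) = 15 + 18*(-5) = 15 - 90 = -75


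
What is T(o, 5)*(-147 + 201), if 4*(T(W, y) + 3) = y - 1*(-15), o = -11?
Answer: 108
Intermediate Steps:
T(W, y) = 3/4 + y/4 (T(W, y) = -3 + (y - 1*(-15))/4 = -3 + (y + 15)/4 = -3 + (15 + y)/4 = -3 + (15/4 + y/4) = 3/4 + y/4)
T(o, 5)*(-147 + 201) = (3/4 + (1/4)*5)*(-147 + 201) = (3/4 + 5/4)*54 = 2*54 = 108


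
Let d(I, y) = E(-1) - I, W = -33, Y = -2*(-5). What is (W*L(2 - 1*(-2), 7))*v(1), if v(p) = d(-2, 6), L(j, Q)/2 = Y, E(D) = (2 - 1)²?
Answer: -1980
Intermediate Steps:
Y = 10
E(D) = 1 (E(D) = 1² = 1)
d(I, y) = 1 - I
L(j, Q) = 20 (L(j, Q) = 2*10 = 20)
v(p) = 3 (v(p) = 1 - 1*(-2) = 1 + 2 = 3)
(W*L(2 - 1*(-2), 7))*v(1) = -33*20*3 = -660*3 = -1980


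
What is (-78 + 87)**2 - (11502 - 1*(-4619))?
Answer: -16040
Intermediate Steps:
(-78 + 87)**2 - (11502 - 1*(-4619)) = 9**2 - (11502 + 4619) = 81 - 1*16121 = 81 - 16121 = -16040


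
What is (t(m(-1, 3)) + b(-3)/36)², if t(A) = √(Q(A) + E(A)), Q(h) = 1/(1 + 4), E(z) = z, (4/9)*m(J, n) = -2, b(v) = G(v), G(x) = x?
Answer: (-5 + 6*I*√430)²/3600 ≈ -4.2931 - 0.34561*I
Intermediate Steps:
b(v) = v
m(J, n) = -9/2 (m(J, n) = (9/4)*(-2) = -9/2)
Q(h) = ⅕ (Q(h) = 1/5 = ⅕)
t(A) = √(⅕ + A)
(t(m(-1, 3)) + b(-3)/36)² = (√(5 + 25*(-9/2))/5 - 3/36)² = (√(5 - 225/2)/5 - 3*1/36)² = (√(-215/2)/5 - 1/12)² = ((I*√430/2)/5 - 1/12)² = (I*√430/10 - 1/12)² = (-1/12 + I*√430/10)²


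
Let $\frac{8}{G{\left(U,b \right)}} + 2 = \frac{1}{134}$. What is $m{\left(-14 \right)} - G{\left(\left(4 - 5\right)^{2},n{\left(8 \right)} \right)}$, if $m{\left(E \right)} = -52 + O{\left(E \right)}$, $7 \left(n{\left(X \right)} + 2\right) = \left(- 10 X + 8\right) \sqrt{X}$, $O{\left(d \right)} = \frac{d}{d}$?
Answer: $- \frac{12545}{267} \approx -46.985$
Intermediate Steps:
$O{\left(d \right)} = 1$
$n{\left(X \right)} = -2 + \frac{\sqrt{X} \left(8 - 10 X\right)}{7}$ ($n{\left(X \right)} = -2 + \frac{\left(- 10 X + 8\right) \sqrt{X}}{7} = -2 + \frac{\left(8 - 10 X\right) \sqrt{X}}{7} = -2 + \frac{\sqrt{X} \left(8 - 10 X\right)}{7}$)
$G{\left(U,b \right)} = - \frac{1072}{267}$ ($G{\left(U,b \right)} = \frac{8}{-2 + \frac{1}{134}} = \frac{8}{- \frac{267}{134}} = 8 \left(- \frac{134}{267}\right) = - \frac{1072}{267}$)
$m{\left(E \right)} = -51$ ($m{\left(E \right)} = -52 + 1 = -51$)
$m{\left(-14 \right)} - G{\left(\left(4 - 5\right)^{2},n{\left(8 \right)} \right)} = -51 - - \frac{1072}{267} = -51 + \frac{1072}{267} = - \frac{12545}{267}$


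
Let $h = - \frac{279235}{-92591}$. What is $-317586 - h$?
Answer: $- \frac{29405884561}{92591} \approx -3.1759 \cdot 10^{5}$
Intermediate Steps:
$h = \frac{279235}{92591}$ ($h = \left(-279235\right) \left(- \frac{1}{92591}\right) = \frac{279235}{92591} \approx 3.0158$)
$-317586 - h = -317586 - \frac{279235}{92591} = - \frac{29405884561}{92591}$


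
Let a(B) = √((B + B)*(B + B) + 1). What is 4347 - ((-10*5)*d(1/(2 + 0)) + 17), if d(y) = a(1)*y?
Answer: 4330 + 25*√5 ≈ 4385.9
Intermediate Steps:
a(B) = √(1 + 4*B²) (a(B) = √((2*B)*(2*B) + 1) = √(4*B² + 1) = √(1 + 4*B²))
d(y) = y*√5 (d(y) = √(1 + 4*1²)*y = √(1 + 4*1)*y = √(1 + 4)*y = √5*y = y*√5)
4347 - ((-10*5)*d(1/(2 + 0)) + 17) = 4347 - ((-10*5)*(√5/(2 + 0)) + 17) = 4347 - (-50*√5/2 + 17) = 4347 - (-25*√5 + 17) = 4347 - (17 - 25*√5) = 4347 + (-17 + 25*√5) = 4330 + 25*√5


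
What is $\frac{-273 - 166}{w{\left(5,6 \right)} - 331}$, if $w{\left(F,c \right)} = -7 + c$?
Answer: $\frac{439}{332} \approx 1.3223$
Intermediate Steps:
$\frac{-273 - 166}{w{\left(5,6 \right)} - 331} = \frac{-273 - 166}{\left(-7 + 6\right) - 331} = - \frac{439}{-1 - 331} = - \frac{439}{-332} = \left(-439\right) \left(- \frac{1}{332}\right) = \frac{439}{332}$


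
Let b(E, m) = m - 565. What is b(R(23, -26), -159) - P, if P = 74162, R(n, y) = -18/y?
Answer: -74886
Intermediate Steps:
b(E, m) = -565 + m
b(R(23, -26), -159) - P = (-565 - 159) - 1*74162 = -724 - 74162 = -74886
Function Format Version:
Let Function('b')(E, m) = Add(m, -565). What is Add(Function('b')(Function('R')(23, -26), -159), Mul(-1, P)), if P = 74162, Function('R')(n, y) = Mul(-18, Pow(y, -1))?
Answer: -74886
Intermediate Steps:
Function('b')(E, m) = Add(-565, m)
Add(Function('b')(Function('R')(23, -26), -159), Mul(-1, P)) = Add(Add(-565, -159), Mul(-1, 74162)) = Add(-724, -74162) = -74886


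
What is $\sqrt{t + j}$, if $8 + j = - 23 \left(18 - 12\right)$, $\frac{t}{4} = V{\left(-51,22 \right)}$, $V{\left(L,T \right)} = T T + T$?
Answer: $\sqrt{1878} \approx 43.336$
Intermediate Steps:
$V{\left(L,T \right)} = T + T^{2}$ ($V{\left(L,T \right)} = T^{2} + T = T + T^{2}$)
$t = 2024$ ($t = 4 \cdot 22 \left(1 + 22\right) = 4 \cdot 22 \cdot 23 = 4 \cdot 506 = 2024$)
$j = -146$ ($j = -8 - 23 \left(18 - 12\right) = -8 - 138 = -146$)
$\sqrt{t + j} = \sqrt{2024 - 146} = \sqrt{1878}$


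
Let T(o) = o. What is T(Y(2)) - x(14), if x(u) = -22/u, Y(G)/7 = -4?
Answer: -185/7 ≈ -26.429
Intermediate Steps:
Y(G) = -28 (Y(G) = 7*(-4) = -28)
T(Y(2)) - x(14) = -28 - (-22)/14 = -28 - 1*(-11/7) = -28 + 11/7 = -185/7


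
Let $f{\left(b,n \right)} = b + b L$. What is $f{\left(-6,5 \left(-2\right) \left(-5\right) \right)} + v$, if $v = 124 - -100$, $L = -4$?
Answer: $242$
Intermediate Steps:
$f{\left(b,n \right)} = - 3 b$ ($f{\left(b,n \right)} = b + b \left(-4\right) = b - 4 b = - 3 b$)
$v = 224$ ($v = 124 + 100 = 224$)
$f{\left(-6,5 \left(-2\right) \left(-5\right) \right)} + v = \left(-3\right) \left(-6\right) + 224 = 18 + 224 = 242$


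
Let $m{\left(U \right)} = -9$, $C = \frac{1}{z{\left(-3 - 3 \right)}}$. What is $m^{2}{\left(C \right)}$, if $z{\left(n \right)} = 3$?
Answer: $81$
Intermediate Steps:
$C = \frac{1}{3} \approx 0.33333$
$m^{2}{\left(C \right)} = \left(-9\right)^{2} = 81$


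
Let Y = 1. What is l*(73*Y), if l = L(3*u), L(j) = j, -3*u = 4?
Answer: -292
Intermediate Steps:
u = -4/3 (u = -1/3*4 = -4/3 ≈ -1.3333)
l = -4 (l = 3*(-4/3) = -4)
l*(73*Y) = -292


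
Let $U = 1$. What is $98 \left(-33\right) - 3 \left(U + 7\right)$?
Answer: $-3258$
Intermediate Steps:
$98 \left(-33\right) - 3 \left(U + 7\right) = 98 \left(-33\right) - 3 \left(1 + 7\right) = -3234 - 24 = -3258$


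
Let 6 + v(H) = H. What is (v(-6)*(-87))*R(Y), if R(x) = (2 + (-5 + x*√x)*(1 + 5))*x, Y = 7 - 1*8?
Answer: 29232 + 6264*I ≈ 29232.0 + 6264.0*I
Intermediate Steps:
Y = -1 (Y = 7 - 8 = -1)
v(H) = -6 + H
R(x) = x*(-28 + 6*x^(3/2)) (R(x) = (2 + (-5 + x^(3/2))*6)*x = (2 + (-30 + 6*x^(3/2)))*x = (-28 + 6*x^(3/2))*x = x*(-28 + 6*x^(3/2)))
(v(-6)*(-87))*R(Y) = ((-6 - 6)*(-87))*(-28*(-1) + 6*(-1)^(5/2)) = (-12*(-87))*(28 + 6*I) = 1044*(28 + 6*I) = 29232 + 6264*I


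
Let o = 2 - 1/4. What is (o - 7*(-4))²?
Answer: 14161/16 ≈ 885.06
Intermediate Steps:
o = 7/4 (o = 2 - 1*¼ = 2 - ¼ = 7/4 ≈ 1.7500)
(o - 7*(-4))² = (7/4 - 7*(-4))² = (7/4 + 28)² = (119/4)² = 14161/16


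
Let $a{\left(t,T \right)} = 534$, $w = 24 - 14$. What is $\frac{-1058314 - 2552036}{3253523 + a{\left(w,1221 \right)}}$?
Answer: $- \frac{3610350}{3254057} \approx -1.1095$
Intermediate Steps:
$w = 10$ ($w = 24 - 14 = 10$)
$\frac{-1058314 - 2552036}{3253523 + a{\left(w,1221 \right)}} = \frac{-1058314 - 2552036}{3253523 + 534} = - \frac{3610350}{3254057}$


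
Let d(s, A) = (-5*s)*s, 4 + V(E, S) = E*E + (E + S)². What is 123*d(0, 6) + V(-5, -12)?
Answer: 310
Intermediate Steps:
V(E, S) = -4 + E² + (E + S)² (V(E, S) = -4 + (E*E + (E + S)²) = -4 + (E² + (E + S)²) = -4 + E² + (E + S)²)
d(s, A) = -5*s²
123*d(0, 6) + V(-5, -12) = 123*(-5*0²) + (-4 + (-5)² + (-5 - 12)²) = 123*(-5*0) + (-4 + 25 + (-17)²) = 123*0 + (-4 + 25 + 289) = 0 + 310 = 310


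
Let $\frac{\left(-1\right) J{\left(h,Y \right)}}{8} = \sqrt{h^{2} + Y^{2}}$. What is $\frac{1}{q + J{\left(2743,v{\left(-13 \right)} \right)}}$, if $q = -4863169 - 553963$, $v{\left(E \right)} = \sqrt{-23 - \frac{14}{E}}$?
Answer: $- \frac{17605679}{95370722094996} + \frac{4 \sqrt{19868134}}{23842680523749} \approx -1.8385 \cdot 10^{-7}$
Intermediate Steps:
$q = -5417132$
$J{\left(h,Y \right)} = - 8 \sqrt{Y^{2} + h^{2}}$ ($J{\left(h,Y \right)} = - 8 \sqrt{h^{2} + Y^{2}} = - 8 \sqrt{Y^{2} + h^{2}}$)
$\frac{1}{q + J{\left(2743,v{\left(-13 \right)} \right)}} = \frac{1}{-5417132 - 8 \sqrt{\left(\sqrt{-23 - \frac{14}{-13}}\right)^{2} + 2743^{2}}} = \frac{1}{-5417132 - 8 \sqrt{\left(\sqrt{-23 - - \frac{14}{13}}\right)^{2} + 7524049}} = \frac{1}{-5417132 - 8 \sqrt{\left(\sqrt{-23 + \frac{14}{13}}\right)^{2} + 7524049}} = \frac{1}{-5417132 - 8 \sqrt{\left(\sqrt{- \frac{285}{13}}\right)^{2} + 7524049}} = \frac{1}{-5417132 - 8 \sqrt{\left(\frac{i \sqrt{3705}}{13}\right)^{2} + 7524049}} = \frac{1}{-5417132 - 8 \sqrt{- \frac{285}{13} + 7524049}} = \frac{1}{-5417132 - 8 \sqrt{\frac{97812352}{13}}} = \frac{1}{-5417132 - 8 \frac{8 \sqrt{19868134}}{13}} = \frac{1}{-5417132 - \frac{64 \sqrt{19868134}}{13}}$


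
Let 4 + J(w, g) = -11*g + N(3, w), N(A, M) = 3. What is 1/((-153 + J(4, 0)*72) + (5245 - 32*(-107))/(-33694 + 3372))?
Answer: -30322/6831119 ≈ -0.0044388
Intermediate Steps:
J(w, g) = -1 - 11*g (J(w, g) = -4 + (-11*g + 3) = -4 + (3 - 11*g) = -1 - 11*g)
1/((-153 + J(4, 0)*72) + (5245 - 32*(-107))/(-33694 + 3372)) = 1/((-153 + (-1 - 11*0)*72) + (5245 - 32*(-107))/(-33694 + 3372)) = 1/((-153 + (-1 + 0)*72) + (5245 + 3424)/(-30322)) = 1/((-153 - 1*72) + 8669*(-1/30322)) = 1/((-153 - 72) - 8669/30322) = 1/(-225 - 8669/30322) = 1/(-6831119/30322) = -30322/6831119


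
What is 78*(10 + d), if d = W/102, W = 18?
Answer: 13494/17 ≈ 793.76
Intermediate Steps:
d = 3/17 (d = 18/102 = 18*(1/102) = 3/17 ≈ 0.17647)
78*(10 + d) = 78*(10 + 3/17) = 78*(173/17) = 13494/17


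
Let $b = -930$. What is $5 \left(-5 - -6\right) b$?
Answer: $-4650$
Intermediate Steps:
$5 \left(-5 - -6\right) b = 5 \left(-5 - -6\right) \left(-930\right) = 5 \left(-5 + 6\right) \left(-930\right) = 5 \cdot 1 \left(-930\right) = 5 \left(-930\right) = -4650$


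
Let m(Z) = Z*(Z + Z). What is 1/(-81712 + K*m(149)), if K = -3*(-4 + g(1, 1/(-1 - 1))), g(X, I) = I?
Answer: 1/517715 ≈ 1.9316e-6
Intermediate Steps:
K = 27/2 (K = -3*(-4 + 1/(-1 - 1)) = -3*(-4 + 1/(-2)) = -3*(-4 - ½) = -3*(-9/2) = 27/2 ≈ 13.500)
m(Z) = 2*Z² (m(Z) = Z*(2*Z) = 2*Z²)
1/(-81712 + K*m(149)) = 1/(-81712 + 27*(2*149²)/2) = 1/(-81712 + 27*(2*22201)/2) = 1/(-81712 + (27/2)*44402) = 1/(-81712 + 599427) = 1/517715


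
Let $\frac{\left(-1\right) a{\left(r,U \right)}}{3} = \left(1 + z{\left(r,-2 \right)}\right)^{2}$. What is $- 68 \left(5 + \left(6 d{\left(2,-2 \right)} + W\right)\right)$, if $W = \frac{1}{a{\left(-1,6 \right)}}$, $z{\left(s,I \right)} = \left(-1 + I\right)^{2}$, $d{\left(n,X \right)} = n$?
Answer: $- \frac{86683}{75} \approx -1155.8$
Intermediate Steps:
$a{\left(r,U \right)} = -300$ ($a{\left(r,U \right)} = - 3 \left(1 + \left(-1 - 2\right)^{2}\right)^{2} = - 3 \left(1 + \left(-3\right)^{2}\right)^{2} = - 3 \left(1 + 9\right)^{2} = - 3 \cdot 10^{2} = \left(-3\right) 100 = -300$)
$W = - \frac{1}{300}$ ($W = \frac{1}{-300} = - \frac{1}{300} \approx -0.0033333$)
$- 68 \left(5 + \left(6 d{\left(2,-2 \right)} + W\right)\right) = - 68 \left(5 + \left(6 \cdot 2 - \frac{1}{300}\right)\right) = - 68 \left(5 + \left(12 - \frac{1}{300}\right)\right) = - 68 \left(5 + \frac{3599}{300}\right) = \left(-68\right) \frac{5099}{300} = - \frac{86683}{75}$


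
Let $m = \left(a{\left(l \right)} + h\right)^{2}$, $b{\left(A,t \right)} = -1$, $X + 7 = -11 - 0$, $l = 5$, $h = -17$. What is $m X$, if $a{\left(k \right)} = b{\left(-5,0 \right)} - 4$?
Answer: $-8712$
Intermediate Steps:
$X = -18$ ($X = -7 - 11 = -18$)
$a{\left(k \right)} = -5$ ($a{\left(k \right)} = -1 - 4 = -5$)
$m = 484$ ($m = \left(-5 - 17\right)^{2} = \left(-22\right)^{2} = 484$)
$m X = 484 \left(-18\right) = -8712$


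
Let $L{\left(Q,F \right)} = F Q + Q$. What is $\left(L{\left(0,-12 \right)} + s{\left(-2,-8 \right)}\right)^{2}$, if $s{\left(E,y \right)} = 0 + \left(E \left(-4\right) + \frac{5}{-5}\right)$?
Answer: $49$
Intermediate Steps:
$L{\left(Q,F \right)} = Q + F Q$
$s{\left(E,y \right)} = -1 - 4 E$ ($s{\left(E,y \right)} = 0 - \left(1 + 4 E\right) = -1 - 4 E$)
$\left(L{\left(0,-12 \right)} + s{\left(-2,-8 \right)}\right)^{2} = \left(0 \left(1 - 12\right) - -7\right)^{2} = \left(0 \left(-11\right) + \left(-1 + 8\right)\right)^{2} = \left(0 + 7\right)^{2} = 7^{2} = 49$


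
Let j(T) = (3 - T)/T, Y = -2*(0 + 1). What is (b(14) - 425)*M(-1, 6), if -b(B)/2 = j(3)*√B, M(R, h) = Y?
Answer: 850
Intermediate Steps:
Y = -2 (Y = -2*1 = -2)
j(T) = (3 - T)/T
M(R, h) = -2
b(B) = 0 (b(B) = -2*(3 - 1*3)/3*√B = -2*(3 - 3)/3*√B = -2*(⅓)*0*√B = -0*√B = -2*0 = 0)
(b(14) - 425)*M(-1, 6) = (0 - 425)*(-2) = -425*(-2) = 850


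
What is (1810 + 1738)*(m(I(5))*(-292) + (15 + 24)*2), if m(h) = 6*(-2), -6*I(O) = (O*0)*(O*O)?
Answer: 12708936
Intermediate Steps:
I(O) = 0 (I(O) = -O*0*O*O/6 = -0*O² = -⅙*0 = 0)
m(h) = -12
(1810 + 1738)*(m(I(5))*(-292) + (15 + 24)*2) = (1810 + 1738)*(-12*(-292) + (15 + 24)*2) = 3548*(3504 + 39*2) = 3548*(3504 + 78) = 3548*3582 = 12708936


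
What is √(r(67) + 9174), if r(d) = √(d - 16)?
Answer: √(9174 + √51) ≈ 95.818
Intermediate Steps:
r(d) = √(-16 + d)
√(r(67) + 9174) = √(√(-16 + 67) + 9174) = √(√51 + 9174) = √(9174 + √51)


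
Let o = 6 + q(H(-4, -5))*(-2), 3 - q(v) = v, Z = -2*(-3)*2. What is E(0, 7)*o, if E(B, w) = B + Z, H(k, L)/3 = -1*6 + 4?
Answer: -144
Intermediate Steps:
H(k, L) = -6 (H(k, L) = 3*(-1*6 + 4) = 3*(-6 + 4) = 3*(-2) = -6)
Z = 12 (Z = 6*2 = 12)
q(v) = 3 - v
E(B, w) = 12 + B (E(B, w) = B + 12 = 12 + B)
o = -12 (o = 6 + (3 - 1*(-6))*(-2) = 6 + (3 + 6)*(-2) = 6 + 9*(-2) = 6 - 18 = -12)
E(0, 7)*o = (12 + 0)*(-12) = 12*(-12) = -144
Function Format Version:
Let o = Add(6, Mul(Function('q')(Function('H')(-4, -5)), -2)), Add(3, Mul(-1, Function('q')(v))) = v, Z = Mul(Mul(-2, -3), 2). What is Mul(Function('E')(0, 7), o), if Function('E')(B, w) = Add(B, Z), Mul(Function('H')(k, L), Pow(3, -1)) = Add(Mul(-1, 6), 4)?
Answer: -144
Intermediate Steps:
Function('H')(k, L) = -6 (Function('H')(k, L) = Mul(3, Add(Mul(-1, 6), 4)) = Mul(3, Add(-6, 4)) = Mul(3, -2) = -6)
Z = 12 (Z = Mul(6, 2) = 12)
Function('q')(v) = Add(3, Mul(-1, v))
Function('E')(B, w) = Add(12, B) (Function('E')(B, w) = Add(B, 12) = Add(12, B))
o = -12 (o = Add(6, Mul(Add(3, Mul(-1, -6)), -2)) = Add(6, Mul(Add(3, 6), -2)) = Add(6, Mul(9, -2)) = Add(6, -18) = -12)
Mul(Function('E')(0, 7), o) = Mul(Add(12, 0), -12) = Mul(12, -12) = -144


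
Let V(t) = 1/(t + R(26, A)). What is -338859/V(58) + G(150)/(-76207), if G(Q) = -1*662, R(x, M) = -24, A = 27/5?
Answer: -877996544980/76207 ≈ -1.1521e+7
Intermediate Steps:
A = 27/5 (A = 27*(1/5) = 27/5 ≈ 5.4000)
G(Q) = -662
V(t) = 1/(-24 + t) (V(t) = 1/(t - 24) = 1/(-24 + t))
-338859/V(58) + G(150)/(-76207) = -338859/(1/(-24 + 58)) - 662/(-76207) = -338859/(1/34) - 662*(-1/76207) = -338859/1/34 + 662/76207 = -338859*34 + 662/76207 = -11521206 + 662/76207 = -877996544980/76207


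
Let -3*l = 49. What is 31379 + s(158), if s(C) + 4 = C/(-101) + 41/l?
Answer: 155254710/4949 ≈ 31371.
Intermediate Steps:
l = -49/3 (l = -⅓*49 = -49/3 ≈ -16.333)
s(C) = -319/49 - C/101 (s(C) = -4 + (C/(-101) + 41/(-49/3)) = -4 + (C*(-1/101) + 41*(-3/49)) = -4 + (-C/101 - 123/49) = -4 + (-123/49 - C/101) = -319/49 - C/101)
31379 + s(158) = 31379 + (-319/49 - 1/101*158) = 31379 + (-319/49 - 158/101) = 31379 - 39961/4949 = 155254710/4949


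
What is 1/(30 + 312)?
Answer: 1/342 ≈ 0.0029240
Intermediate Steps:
1/(30 + 312) = 1/342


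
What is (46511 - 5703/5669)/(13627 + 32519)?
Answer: 131832578/130800837 ≈ 1.0079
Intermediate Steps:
(46511 - 5703/5669)/(13627 + 32519) = (46511 - 5703*1/5669)/46146 = (46511 - 5703/5669)*(1/46146) = (263665156/5669)*(1/46146) = 131832578/130800837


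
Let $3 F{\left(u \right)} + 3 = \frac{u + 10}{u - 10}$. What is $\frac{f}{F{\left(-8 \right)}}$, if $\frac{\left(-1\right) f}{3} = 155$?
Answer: $\frac{12555}{28} \approx 448.39$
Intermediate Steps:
$f = -465$ ($f = \left(-3\right) 155 = -465$)
$F{\left(u \right)} = -1 + \frac{10 + u}{3 \left(-10 + u\right)}$ ($F{\left(u \right)} = -1 + \frac{\left(u + 10\right) \frac{1}{u - 10}}{3} = -1 + \frac{\left(10 + u\right) \frac{1}{-10 + u}}{3} = -1 + \frac{\frac{1}{-10 + u} \left(10 + u\right)}{3} = -1 + \frac{10 + u}{3 \left(-10 + u\right)}$)
$\frac{f}{F{\left(-8 \right)}} = - \frac{465}{\frac{2}{3} \frac{1}{-10 - 8} \left(20 - -8\right)} = - \frac{465}{\frac{2}{3} \frac{1}{-18} \left(20 + 8\right)} = - \frac{465}{\frac{2}{3} \left(- \frac{1}{18}\right) 28} = - \frac{465}{- \frac{28}{27}} = \left(-465\right) \left(- \frac{27}{28}\right) = \frac{12555}{28}$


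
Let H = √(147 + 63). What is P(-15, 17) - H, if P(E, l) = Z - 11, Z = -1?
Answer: -12 - √210 ≈ -26.491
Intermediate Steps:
P(E, l) = -12 (P(E, l) = -1 - 11 = -12)
H = √210 ≈ 14.491
P(-15, 17) - H = -12 - √210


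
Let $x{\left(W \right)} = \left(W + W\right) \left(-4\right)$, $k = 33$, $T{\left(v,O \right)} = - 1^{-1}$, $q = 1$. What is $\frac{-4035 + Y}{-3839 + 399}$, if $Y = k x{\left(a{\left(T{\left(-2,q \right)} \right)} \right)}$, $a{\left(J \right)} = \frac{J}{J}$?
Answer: $\frac{4299}{3440} \approx 1.2497$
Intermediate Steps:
$T{\left(v,O \right)} = -1$ ($T{\left(v,O \right)} = \left(-1\right) 1 = -1$)
$a{\left(J \right)} = 1$
$x{\left(W \right)} = - 8 W$ ($x{\left(W \right)} = 2 W \left(-4\right) = - 8 W$)
$Y = -264$ ($Y = 33 \left(\left(-8\right) 1\right) = 33 \left(-8\right) = -264$)
$\frac{-4035 + Y}{-3839 + 399} = \frac{-4035 - 264}{-3839 + 399} = - \frac{4299}{-3440} = \left(-4299\right) \left(- \frac{1}{3440}\right) = \frac{4299}{3440}$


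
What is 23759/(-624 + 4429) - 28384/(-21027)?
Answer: 607581613/80007735 ≈ 7.5940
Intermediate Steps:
23759/(-624 + 4429) - 28384/(-21027) = 23759/3805 - 28384*(-1/21027) = 23759*(1/3805) + 28384/21027 = 23759/3805 + 28384/21027 = 607581613/80007735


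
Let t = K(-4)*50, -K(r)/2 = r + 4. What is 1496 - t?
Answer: 1496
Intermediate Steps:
K(r) = -8 - 2*r (K(r) = -2*(r + 4) = -2*(4 + r) = -8 - 2*r)
t = 0 (t = (-8 - 2*(-4))*50 = (-8 + 8)*50 = 0*50 = 0)
1496 - t = 1496 - 1*0 = 1496 + 0 = 1496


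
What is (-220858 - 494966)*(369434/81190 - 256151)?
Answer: 7443327736985472/40595 ≈ 1.8336e+11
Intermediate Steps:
(-220858 - 494966)*(369434/81190 - 256151) = -715824*(369434*(1/81190) - 256151) = -715824*(184717/40595 - 256151) = -715824*(-10398265128/40595) = 7443327736985472/40595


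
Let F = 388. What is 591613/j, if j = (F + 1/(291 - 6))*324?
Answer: 56203235/11942748 ≈ 4.7061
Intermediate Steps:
j = 11942748/95 (j = (388 + 1/(291 - 6))*324 = (388 + 1/285)*324 = (110581/285)*324 = 11942748/95 ≈ 1.2571e+5)
591613/j = 591613/(11942748/95) = 591613*(95/11942748) = 56203235/11942748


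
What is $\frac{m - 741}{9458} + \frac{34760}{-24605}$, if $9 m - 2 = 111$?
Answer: $- \frac{312015110}{209442681} \approx -1.4897$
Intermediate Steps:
$m = \frac{113}{9}$ ($m = \frac{2}{9} + \frac{1}{9} \cdot 111 = \frac{2}{9} + \frac{37}{3} = \frac{113}{9} \approx 12.556$)
$\frac{m - 741}{9458} + \frac{34760}{-24605} = \frac{\frac{113}{9} - 741}{9458} + \frac{34760}{-24605} = \left(\frac{113}{9} - 741\right) \frac{1}{9458} + 34760 \left(- \frac{1}{24605}\right) = \left(- \frac{6556}{9}\right) \frac{1}{9458} - \frac{6952}{4921} = - \frac{3278}{42561} - \frac{6952}{4921} = - \frac{312015110}{209442681}$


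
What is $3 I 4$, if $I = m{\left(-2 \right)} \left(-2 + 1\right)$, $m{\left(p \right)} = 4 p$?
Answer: $96$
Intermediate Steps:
$I = 8$ ($I = 4 \left(-2\right) \left(-2 + 1\right) = \left(-8\right) \left(-1\right) = 8$)
$3 I 4 = 3 \cdot 8 \cdot 4 = 24 \cdot 4 = 96$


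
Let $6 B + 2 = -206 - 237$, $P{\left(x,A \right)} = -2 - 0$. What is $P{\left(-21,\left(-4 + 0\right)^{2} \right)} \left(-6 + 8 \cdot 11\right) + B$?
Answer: $- \frac{1429}{6} \approx -238.17$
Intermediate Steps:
$P{\left(x,A \right)} = -2$ ($P{\left(x,A \right)} = -2 + 0 = -2$)
$B = - \frac{445}{6}$ ($B = - \frac{1}{3} + \frac{-206 - 237}{6} = - \frac{1}{3} + \frac{1}{6} \left(-443\right) = - \frac{1}{3} - \frac{443}{6} = - \frac{445}{6} \approx -74.167$)
$P{\left(-21,\left(-4 + 0\right)^{2} \right)} \left(-6 + 8 \cdot 11\right) + B = - 2 \left(-6 + 8 \cdot 11\right) - \frac{445}{6} = - 2 \left(-6 + 88\right) - \frac{445}{6} = \left(-2\right) 82 - \frac{445}{6} = -164 - \frac{445}{6} = - \frac{1429}{6}$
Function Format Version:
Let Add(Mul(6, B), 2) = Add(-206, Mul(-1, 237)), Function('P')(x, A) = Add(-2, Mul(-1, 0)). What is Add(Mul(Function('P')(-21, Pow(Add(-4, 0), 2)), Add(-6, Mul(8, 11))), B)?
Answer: Rational(-1429, 6) ≈ -238.17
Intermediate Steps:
Function('P')(x, A) = -2 (Function('P')(x, A) = Add(-2, 0) = -2)
B = Rational(-445, 6) (B = Add(Rational(-1, 3), Mul(Rational(1, 6), Add(-206, Mul(-1, 237)))) = Add(Rational(-1, 3), Mul(Rational(1, 6), Add(-206, -237))) = Add(Rational(-1, 3), Mul(Rational(1, 6), -443)) = Add(Rational(-1, 3), Rational(-443, 6)) = Rational(-445, 6) ≈ -74.167)
Add(Mul(Function('P')(-21, Pow(Add(-4, 0), 2)), Add(-6, Mul(8, 11))), B) = Add(Mul(-2, Add(-6, Mul(8, 11))), Rational(-445, 6)) = Add(Mul(-2, Add(-6, 88)), Rational(-445, 6)) = Add(Mul(-2, 82), Rational(-445, 6)) = Add(-164, Rational(-445, 6)) = Rational(-1429, 6)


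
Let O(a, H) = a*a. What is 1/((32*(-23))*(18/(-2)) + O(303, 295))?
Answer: 1/98433 ≈ 1.0159e-5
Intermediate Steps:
O(a, H) = a**2
1/((32*(-23))*(18/(-2)) + O(303, 295)) = 1/((32*(-23))*(18/(-2)) + 303**2) = 1/(-13248*(-1)/2 + 91809) = 1/(-736*(-9) + 91809) = 1/(6624 + 91809) = 1/98433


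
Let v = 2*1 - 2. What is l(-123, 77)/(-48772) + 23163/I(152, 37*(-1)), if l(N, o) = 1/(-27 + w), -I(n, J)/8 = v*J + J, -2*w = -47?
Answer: 1976985361/25263896 ≈ 78.253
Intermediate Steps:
w = 47/2 (w = -1/2*(-47) = 47/2 ≈ 23.500)
v = 0 (v = 2 - 2 = 0)
I(n, J) = -8*J (I(n, J) = -8*(0*J + J) = -8*(0 + J) = -8*J)
l(N, o) = -2/7 (l(N, o) = 1/(-27 + 47/2) = 1/(-7/2) = -2/7)
l(-123, 77)/(-48772) + 23163/I(152, 37*(-1)) = -2/7/(-48772) + 23163/((-296*(-1))) = -2/7*(-1/48772) + 23163/((-8*(-37))) = 1/170702 + 23163/296 = 1976985361/25263896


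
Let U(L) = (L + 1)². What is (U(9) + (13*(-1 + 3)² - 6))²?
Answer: 21316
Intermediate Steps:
U(L) = (1 + L)²
(U(9) + (13*(-1 + 3)² - 6))² = ((1 + 9)² + (13*(-1 + 3)² - 6))² = (10² + (13*2² - 6))² = (100 + (13*4 - 6))² = (100 + (52 - 6))² = (100 + 46)² = 146² = 21316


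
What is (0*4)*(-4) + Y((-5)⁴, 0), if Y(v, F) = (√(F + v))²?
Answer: 625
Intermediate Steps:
Y(v, F) = F + v
(0*4)*(-4) + Y((-5)⁴, 0) = (0*4)*(-4) + (0 + (-5)⁴) = 0*(-4) + (0 + 625) = 0 + 625 = 625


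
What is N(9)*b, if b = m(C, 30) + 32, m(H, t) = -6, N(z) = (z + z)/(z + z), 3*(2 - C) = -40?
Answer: 26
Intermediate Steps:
C = 46/3 (C = 2 - ⅓*(-40) = 2 + 40/3 = 46/3 ≈ 15.333)
N(z) = 1 (N(z) = (2*z)/((2*z)) = (2*z)*(1/(2*z)) = 1)
b = 26 (b = -6 + 32 = 26)
N(9)*b = 1*26 = 26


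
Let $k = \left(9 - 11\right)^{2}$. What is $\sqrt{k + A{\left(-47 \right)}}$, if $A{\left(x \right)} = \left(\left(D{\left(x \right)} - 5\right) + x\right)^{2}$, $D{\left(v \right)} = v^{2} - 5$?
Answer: $2 \sqrt{1157777} \approx 2152.0$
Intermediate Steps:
$D{\left(v \right)} = -5 + v^{2}$
$A{\left(x \right)} = \left(-10 + x + x^{2}\right)^{2}$ ($A{\left(x \right)} = \left(\left(\left(-5 + x^{2}\right) - 5\right) + x\right)^{2} = \left(\left(-10 + x^{2}\right) + x\right)^{2} = \left(-10 + x + x^{2}\right)^{2}$)
$k = 4$ ($k = \left(-2\right)^{2} = 4$)
$\sqrt{k + A{\left(-47 \right)}} = \sqrt{4 + \left(-10 - 47 + \left(-47\right)^{2}\right)^{2}} = \sqrt{4 + \left(-10 - 47 + 2209\right)^{2}} = \sqrt{4 + 2152^{2}} = \sqrt{4 + 4631104} = \sqrt{4631108} = 2 \sqrt{1157777}$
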